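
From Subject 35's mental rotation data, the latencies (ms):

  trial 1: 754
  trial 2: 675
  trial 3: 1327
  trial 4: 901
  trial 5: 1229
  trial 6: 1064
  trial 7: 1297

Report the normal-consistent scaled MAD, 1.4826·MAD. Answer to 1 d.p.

Sorted: 675, 754, 901, 1064, 1229, 1297, 1327 → median = 1064
|x − 1064| sorted: 0, 163, 165, 233, 263, 310, 389 → MAD = 233
Robust SD ≈ 1.4826 × 233 = 345.446

345.4 ms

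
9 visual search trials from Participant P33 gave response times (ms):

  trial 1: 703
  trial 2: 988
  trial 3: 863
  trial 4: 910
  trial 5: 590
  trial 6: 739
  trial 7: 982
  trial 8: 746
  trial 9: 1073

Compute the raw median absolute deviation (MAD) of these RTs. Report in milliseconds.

124 ms

Sorted: 590, 703, 739, 746, 863, 910, 982, 988, 1073 → median = 863
|x − 863|: 160, 125, 0, 47, 273, 124, 119, 117, 210
Sorted deviations: 0, 47, 117, 119, 124, 125, 160, 210, 273 → MAD = 124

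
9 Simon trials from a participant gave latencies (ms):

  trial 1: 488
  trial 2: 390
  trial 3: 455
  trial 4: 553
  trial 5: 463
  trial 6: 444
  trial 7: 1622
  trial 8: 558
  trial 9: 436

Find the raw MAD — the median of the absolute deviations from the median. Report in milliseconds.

27 ms

Sorted: 390, 436, 444, 455, 463, 488, 553, 558, 1622 → median = 463
|x − 463|: 25, 73, 8, 90, 0, 19, 1159, 95, 27
Sorted deviations: 0, 8, 19, 25, 27, 73, 90, 95, 1159 → MAD = 27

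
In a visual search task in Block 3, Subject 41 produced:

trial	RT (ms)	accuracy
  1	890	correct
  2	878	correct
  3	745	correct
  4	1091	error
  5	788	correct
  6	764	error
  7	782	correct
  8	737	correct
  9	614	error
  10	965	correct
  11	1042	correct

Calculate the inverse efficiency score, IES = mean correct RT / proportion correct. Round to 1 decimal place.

1173.4 ms

Correct trials (n=8): 890, 878, 745, 788, 782, 737, 965, 1042
Mean correct RT = 6827/8 = 853.3750 ms
Proportion correct = 8/11
IES = 853.3750 / (8/11) = 1173.391 ms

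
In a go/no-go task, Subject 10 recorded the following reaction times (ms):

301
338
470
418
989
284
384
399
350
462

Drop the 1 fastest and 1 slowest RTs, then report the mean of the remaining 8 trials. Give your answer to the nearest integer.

Sorted: 284, 301, 338, 350, 384, 399, 418, 462, 470, 989
Drop lowest 1 (284) and highest 1 (989)
Remaining (n=8): Σ = 3122, mean = 3122/8 = 390.250

390 ms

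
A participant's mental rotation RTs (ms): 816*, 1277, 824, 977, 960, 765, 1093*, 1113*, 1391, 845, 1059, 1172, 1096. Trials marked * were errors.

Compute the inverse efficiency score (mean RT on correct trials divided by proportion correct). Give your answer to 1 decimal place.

1347.6 ms

Correct trials (n=10): 1277, 824, 977, 960, 765, 1391, 845, 1059, 1172, 1096
Mean correct RT = 10366/10 = 1036.6000 ms
Proportion correct = 10/13
IES = 1036.6000 / (10/13) = 1347.580 ms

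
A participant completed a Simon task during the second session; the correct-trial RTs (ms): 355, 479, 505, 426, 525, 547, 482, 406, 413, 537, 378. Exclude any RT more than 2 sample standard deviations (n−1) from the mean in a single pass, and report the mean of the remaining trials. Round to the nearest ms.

459 ms

n = 11, ΣRT = 5053, M = 459.364
Σ(x−M)² = 44618.55; s = √(44618.55/10) = 66.797
Cutoffs: 459.364 ± 2·66.797 → [325.8, 593.0]
No RTs fall outside the cutoffs; all 11 retained. Mean = 5053/11 = 459.364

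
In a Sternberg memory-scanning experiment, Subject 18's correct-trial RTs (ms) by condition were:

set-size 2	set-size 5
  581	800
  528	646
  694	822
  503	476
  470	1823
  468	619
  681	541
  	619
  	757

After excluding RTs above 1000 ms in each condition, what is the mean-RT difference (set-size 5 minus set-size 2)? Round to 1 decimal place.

99.3 ms

set-size 5: exclude 1823
M(set-size 2) = 3925/7 = 560.714
M(set-size 5) = 5280/8 = 660.000
Difference = 660.000 − 560.714 = 99.286 ms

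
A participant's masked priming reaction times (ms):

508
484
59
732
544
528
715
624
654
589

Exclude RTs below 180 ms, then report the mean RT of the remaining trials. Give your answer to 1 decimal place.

Excluded: 59
Retained (n=9): Σ = 5378
Mean = 5378/9 = 597.5556

597.6 ms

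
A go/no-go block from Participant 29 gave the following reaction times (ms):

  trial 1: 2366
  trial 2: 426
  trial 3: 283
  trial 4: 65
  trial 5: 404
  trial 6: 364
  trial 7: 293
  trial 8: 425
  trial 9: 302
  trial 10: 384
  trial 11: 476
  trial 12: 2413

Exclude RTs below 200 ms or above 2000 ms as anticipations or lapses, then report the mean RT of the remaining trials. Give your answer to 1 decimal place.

Excluded: 65, 2366, 2413
Retained (n=9): Σ = 3357
Mean = 3357/9 = 373.0000

373.0 ms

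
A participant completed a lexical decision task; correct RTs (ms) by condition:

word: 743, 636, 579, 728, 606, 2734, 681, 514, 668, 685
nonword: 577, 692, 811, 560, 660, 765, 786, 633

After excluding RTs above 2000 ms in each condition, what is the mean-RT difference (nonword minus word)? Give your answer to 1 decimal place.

36.6 ms

word: exclude 2734
M(word) = 5840/9 = 648.889
M(nonword) = 5484/8 = 685.500
Difference = 685.500 − 648.889 = 36.611 ms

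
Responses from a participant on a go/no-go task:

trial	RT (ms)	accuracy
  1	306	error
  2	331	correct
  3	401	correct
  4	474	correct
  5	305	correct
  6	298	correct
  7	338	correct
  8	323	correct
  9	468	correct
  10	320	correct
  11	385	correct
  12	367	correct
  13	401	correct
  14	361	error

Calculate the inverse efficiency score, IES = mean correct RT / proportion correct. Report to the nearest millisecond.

Correct trials (n=12): 331, 401, 474, 305, 298, 338, 323, 468, 320, 385, 367, 401
Mean correct RT = 4411/12 = 367.5833 ms
Proportion correct = 12/14
IES = 367.5833 / (12/14) = 428.847 ms

429 ms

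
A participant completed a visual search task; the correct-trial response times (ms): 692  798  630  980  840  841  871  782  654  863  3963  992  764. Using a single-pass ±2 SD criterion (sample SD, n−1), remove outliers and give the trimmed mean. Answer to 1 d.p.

808.9 ms

n = 13, ΣRT = 13670, M = 1051.538
Σ(x−M)² = 9327097.23; s = √(9327097.23/12) = 881.622
Cutoffs: 1051.538 ± 2·881.622 → [-711.7, 2814.8]
Outside: 3963 → excluded.
Retained (n=12): Σ = 9707, mean = 9707/12 = 808.917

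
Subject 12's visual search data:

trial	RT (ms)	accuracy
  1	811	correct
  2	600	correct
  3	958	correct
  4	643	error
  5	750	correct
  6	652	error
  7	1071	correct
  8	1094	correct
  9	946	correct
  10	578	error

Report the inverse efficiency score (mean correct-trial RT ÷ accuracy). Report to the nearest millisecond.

Correct trials (n=7): 811, 600, 958, 750, 1071, 1094, 946
Mean correct RT = 6230/7 = 890.0000 ms
Proportion correct = 7/10
IES = 890.0000 / (7/10) = 1271.429 ms

1271 ms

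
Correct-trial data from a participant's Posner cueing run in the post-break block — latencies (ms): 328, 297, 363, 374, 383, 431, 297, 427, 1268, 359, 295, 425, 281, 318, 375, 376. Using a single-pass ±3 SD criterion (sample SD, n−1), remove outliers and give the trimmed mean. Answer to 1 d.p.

355.3 ms

n = 16, ΣRT = 6597, M = 412.312
Σ(x−M)² = 816841.44; s = √(816841.44/15) = 233.358
Cutoffs: 412.312 ± 3·233.358 → [-287.8, 1112.4]
Outside: 1268 → excluded.
Retained (n=15): Σ = 5329, mean = 5329/15 = 355.267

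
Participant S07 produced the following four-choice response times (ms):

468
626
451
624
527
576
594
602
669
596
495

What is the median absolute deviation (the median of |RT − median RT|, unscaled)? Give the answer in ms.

32 ms

Sorted: 451, 468, 495, 527, 576, 594, 596, 602, 624, 626, 669 → median = 594
|x − 594|: 126, 32, 143, 30, 67, 18, 0, 8, 75, 2, 99
Sorted deviations: 0, 2, 8, 18, 30, 32, 67, 75, 99, 126, 143 → MAD = 32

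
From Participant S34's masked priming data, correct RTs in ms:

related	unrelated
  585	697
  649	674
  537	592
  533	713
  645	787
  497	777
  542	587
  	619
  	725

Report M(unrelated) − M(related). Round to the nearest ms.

116 ms

M(related) = 3988/7 = 569.714
M(unrelated) = 6171/9 = 685.667
Difference = 685.667 − 569.714 = 115.952 ms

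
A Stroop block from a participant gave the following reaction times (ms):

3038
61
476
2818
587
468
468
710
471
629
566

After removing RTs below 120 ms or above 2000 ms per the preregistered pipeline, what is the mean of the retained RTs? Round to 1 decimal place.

Excluded: 61, 2818, 3038
Retained (n=8): Σ = 4375
Mean = 4375/8 = 546.8750

546.9 ms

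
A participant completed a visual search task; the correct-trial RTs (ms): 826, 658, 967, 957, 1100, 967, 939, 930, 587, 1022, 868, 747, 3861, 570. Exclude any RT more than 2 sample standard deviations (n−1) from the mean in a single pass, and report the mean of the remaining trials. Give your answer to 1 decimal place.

n = 14, ΣRT = 14999, M = 1071.357
Σ(x−M)² = 8721309.21; s = √(8721309.21/13) = 819.067
Cutoffs: 1071.357 ± 2·819.067 → [-566.8, 2709.5]
Outside: 3861 → excluded.
Retained (n=13): Σ = 11138, mean = 11138/13 = 856.769

856.8 ms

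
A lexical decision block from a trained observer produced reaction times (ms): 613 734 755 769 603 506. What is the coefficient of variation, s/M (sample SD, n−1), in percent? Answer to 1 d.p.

15.9%

n = 6, Σ = 3980, M = 663.3333
Σ(x−M)² = 55489.333; s = √(55489.333/5) = 105.3464
CV = 105.3464 / 663.3333 = 0.15881 = 15.881%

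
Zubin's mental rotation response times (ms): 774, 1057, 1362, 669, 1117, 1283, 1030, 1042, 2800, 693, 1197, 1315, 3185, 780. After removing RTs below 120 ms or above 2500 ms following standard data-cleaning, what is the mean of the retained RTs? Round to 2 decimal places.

Excluded: 2800, 3185
Retained (n=12): Σ = 12319
Mean = 12319/12 = 1026.5833

1026.58 ms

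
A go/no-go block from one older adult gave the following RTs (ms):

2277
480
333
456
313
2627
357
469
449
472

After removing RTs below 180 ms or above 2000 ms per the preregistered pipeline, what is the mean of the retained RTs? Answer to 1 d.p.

416.1 ms

Excluded: 2277, 2627
Retained (n=8): Σ = 3329
Mean = 3329/8 = 416.1250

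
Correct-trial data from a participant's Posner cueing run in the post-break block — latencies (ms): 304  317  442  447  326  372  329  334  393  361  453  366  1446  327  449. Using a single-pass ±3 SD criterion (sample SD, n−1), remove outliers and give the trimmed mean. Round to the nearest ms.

n = 15, ΣRT = 6666, M = 444.400
Σ(x−M)² = 1113545.60; s = √(1113545.60/14) = 282.027
Cutoffs: 444.400 ± 3·282.027 → [-401.7, 1290.5]
Outside: 1446 → excluded.
Retained (n=14): Σ = 5220, mean = 5220/14 = 372.857

373 ms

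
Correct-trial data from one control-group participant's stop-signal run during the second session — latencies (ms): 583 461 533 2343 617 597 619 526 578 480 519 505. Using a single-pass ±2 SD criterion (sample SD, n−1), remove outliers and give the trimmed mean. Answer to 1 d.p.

n = 12, ΣRT = 8361, M = 696.750
Σ(x−M)² = 2986426.25; s = √(2986426.25/11) = 521.050
Cutoffs: 696.750 ± 2·521.050 → [-345.4, 1738.9]
Outside: 2343 → excluded.
Retained (n=11): Σ = 6018, mean = 6018/11 = 547.091

547.1 ms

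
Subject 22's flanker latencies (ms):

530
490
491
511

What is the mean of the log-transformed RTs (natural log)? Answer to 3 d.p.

ln(RT): 6.2729, 6.1944, 6.1964, 6.2364
Σ ln(RT) = 24.9001
Mean = 24.9001/4 = 6.22502

6.225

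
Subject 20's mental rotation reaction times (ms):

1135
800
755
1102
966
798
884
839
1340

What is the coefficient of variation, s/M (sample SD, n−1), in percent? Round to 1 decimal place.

n = 9, Σ = 8619, M = 957.6667
Σ(x−M)² = 309462.000; s = √(309462.000/8) = 196.6793
CV = 196.6793 / 957.6667 = 0.20537 = 20.537%

20.5%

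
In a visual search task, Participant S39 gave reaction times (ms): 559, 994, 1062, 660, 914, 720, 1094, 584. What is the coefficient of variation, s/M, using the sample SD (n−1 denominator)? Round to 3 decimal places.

n = 8, Σ = 6587, M = 823.3750
Σ(x−M)² = 332077.875; s = √(332077.875/7) = 217.8066
CV = 217.8066 / 823.3750 = 0.26453

0.265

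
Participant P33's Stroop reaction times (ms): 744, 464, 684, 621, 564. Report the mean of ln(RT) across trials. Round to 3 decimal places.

6.409

ln(RT): 6.6120, 6.1399, 6.5280, 6.4313, 6.3351
Σ ln(RT) = 32.0463
Mean = 32.0463/5 = 6.40925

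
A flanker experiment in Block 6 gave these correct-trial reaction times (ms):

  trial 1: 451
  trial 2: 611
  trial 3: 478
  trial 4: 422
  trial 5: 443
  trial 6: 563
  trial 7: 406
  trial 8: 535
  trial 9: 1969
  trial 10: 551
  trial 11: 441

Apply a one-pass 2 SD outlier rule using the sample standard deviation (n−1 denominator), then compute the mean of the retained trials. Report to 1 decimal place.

490.1 ms

n = 11, ΣRT = 6870, M = 624.545
Σ(x−M)² = 2031984.73; s = √(2031984.73/10) = 450.775
Cutoffs: 624.545 ± 2·450.775 → [-277.0, 1526.1]
Outside: 1969 → excluded.
Retained (n=10): Σ = 4901, mean = 4901/10 = 490.100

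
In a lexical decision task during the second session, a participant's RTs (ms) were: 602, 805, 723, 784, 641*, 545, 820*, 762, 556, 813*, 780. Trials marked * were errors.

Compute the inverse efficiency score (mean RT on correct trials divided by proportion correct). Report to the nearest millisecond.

955 ms

Correct trials (n=8): 602, 805, 723, 784, 545, 762, 556, 780
Mean correct RT = 5557/8 = 694.6250 ms
Proportion correct = 8/11
IES = 694.6250 / (8/11) = 955.109 ms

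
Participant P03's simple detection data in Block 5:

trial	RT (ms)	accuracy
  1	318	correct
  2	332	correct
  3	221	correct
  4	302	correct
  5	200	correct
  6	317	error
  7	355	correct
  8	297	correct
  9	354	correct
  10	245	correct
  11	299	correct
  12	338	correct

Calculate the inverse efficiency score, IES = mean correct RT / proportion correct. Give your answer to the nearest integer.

Correct trials (n=11): 318, 332, 221, 302, 200, 355, 297, 354, 245, 299, 338
Mean correct RT = 3261/11 = 296.4545 ms
Proportion correct = 11/12
IES = 296.4545 / (11/12) = 323.405 ms

323 ms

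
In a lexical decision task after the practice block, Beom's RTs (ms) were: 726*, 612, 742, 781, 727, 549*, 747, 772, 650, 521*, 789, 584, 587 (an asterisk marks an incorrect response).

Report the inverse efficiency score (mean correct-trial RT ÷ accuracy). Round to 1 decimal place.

Correct trials (n=10): 612, 742, 781, 727, 747, 772, 650, 789, 584, 587
Mean correct RT = 6991/10 = 699.1000 ms
Proportion correct = 10/13
IES = 699.1000 / (10/13) = 908.830 ms

908.8 ms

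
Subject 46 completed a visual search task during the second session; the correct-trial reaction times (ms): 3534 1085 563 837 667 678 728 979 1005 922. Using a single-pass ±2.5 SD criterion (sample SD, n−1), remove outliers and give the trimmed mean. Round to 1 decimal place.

829.3 ms

n = 10, ΣRT = 10998, M = 1099.800
Σ(x−M)² = 6841425.60; s = √(6841425.60/9) = 871.871
Cutoffs: 1099.800 ± 2.5·871.871 → [-1079.9, 3279.5]
Outside: 3534 → excluded.
Retained (n=9): Σ = 7464, mean = 7464/9 = 829.333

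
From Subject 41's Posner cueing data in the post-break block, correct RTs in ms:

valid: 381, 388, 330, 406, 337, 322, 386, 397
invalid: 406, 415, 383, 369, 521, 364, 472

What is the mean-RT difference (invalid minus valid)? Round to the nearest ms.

M(valid) = 2947/8 = 368.375
M(invalid) = 2930/7 = 418.571
Difference = 418.571 − 368.375 = 50.196 ms

50 ms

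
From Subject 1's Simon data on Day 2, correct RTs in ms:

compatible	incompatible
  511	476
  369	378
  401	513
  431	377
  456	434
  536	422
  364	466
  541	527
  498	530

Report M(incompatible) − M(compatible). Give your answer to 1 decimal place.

1.8 ms

M(compatible) = 4107/9 = 456.333
M(incompatible) = 4123/9 = 458.111
Difference = 458.111 − 456.333 = 1.778 ms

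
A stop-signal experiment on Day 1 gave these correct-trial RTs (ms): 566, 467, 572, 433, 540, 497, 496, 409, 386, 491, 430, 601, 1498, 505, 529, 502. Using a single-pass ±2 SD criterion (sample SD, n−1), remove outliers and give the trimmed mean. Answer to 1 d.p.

n = 16, ΣRT = 8922, M = 557.625
Σ(x−M)² = 996945.75; s = √(996945.75/15) = 257.804
Cutoffs: 557.625 ± 2·257.804 → [42.0, 1073.2]
Outside: 1498 → excluded.
Retained (n=15): Σ = 7424, mean = 7424/15 = 494.933

494.9 ms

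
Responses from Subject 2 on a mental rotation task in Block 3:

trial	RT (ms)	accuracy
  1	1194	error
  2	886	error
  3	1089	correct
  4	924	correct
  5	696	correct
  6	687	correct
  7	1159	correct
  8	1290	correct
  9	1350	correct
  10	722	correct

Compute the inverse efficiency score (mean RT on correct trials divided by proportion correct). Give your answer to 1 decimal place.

Correct trials (n=8): 1089, 924, 696, 687, 1159, 1290, 1350, 722
Mean correct RT = 7917/8 = 989.6250 ms
Proportion correct = 8/10
IES = 989.6250 / (8/10) = 1237.031 ms

1237.0 ms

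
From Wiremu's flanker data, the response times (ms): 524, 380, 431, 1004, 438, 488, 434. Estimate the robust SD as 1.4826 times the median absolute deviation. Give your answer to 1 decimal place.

Sorted: 380, 431, 434, 438, 488, 524, 1004 → median = 438
|x − 438| sorted: 0, 4, 7, 50, 58, 86, 566 → MAD = 50
Robust SD ≈ 1.4826 × 50 = 74.130

74.1 ms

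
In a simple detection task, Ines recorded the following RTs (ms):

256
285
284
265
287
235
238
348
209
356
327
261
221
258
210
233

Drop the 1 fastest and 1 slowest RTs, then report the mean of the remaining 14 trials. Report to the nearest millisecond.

Sorted: 209, 210, 221, 233, 235, 238, 256, 258, 261, 265, 284, 285, 287, 327, 348, 356
Drop lowest 1 (209) and highest 1 (356)
Remaining (n=14): Σ = 3708, mean = 3708/14 = 264.857

265 ms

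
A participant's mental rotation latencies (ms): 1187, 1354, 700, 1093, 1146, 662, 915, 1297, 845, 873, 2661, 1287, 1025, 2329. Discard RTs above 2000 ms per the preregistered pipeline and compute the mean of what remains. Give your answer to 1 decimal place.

Excluded: 2329, 2661
Retained (n=12): Σ = 12384
Mean = 12384/12 = 1032.0000

1032.0 ms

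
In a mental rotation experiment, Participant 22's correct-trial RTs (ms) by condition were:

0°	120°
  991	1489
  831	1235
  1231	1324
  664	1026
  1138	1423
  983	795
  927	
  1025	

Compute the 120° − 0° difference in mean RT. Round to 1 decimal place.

M(0°) = 7790/8 = 973.750
M(120°) = 7292/6 = 1215.333
Difference = 1215.333 − 973.750 = 241.583 ms

241.6 ms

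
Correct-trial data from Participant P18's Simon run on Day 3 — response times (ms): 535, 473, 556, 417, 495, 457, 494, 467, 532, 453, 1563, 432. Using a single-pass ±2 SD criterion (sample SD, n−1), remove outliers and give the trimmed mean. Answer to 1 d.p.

482.8 ms

n = 12, ΣRT = 6874, M = 572.833
Σ(x−M)² = 1089147.67; s = √(1089147.67/11) = 314.664
Cutoffs: 572.833 ± 2·314.664 → [-56.5, 1202.2]
Outside: 1563 → excluded.
Retained (n=11): Σ = 5311, mean = 5311/11 = 482.818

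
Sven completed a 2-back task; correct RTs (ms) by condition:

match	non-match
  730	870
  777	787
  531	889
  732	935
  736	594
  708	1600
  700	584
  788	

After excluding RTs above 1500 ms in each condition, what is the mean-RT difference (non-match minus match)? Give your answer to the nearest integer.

64 ms

non-match: exclude 1600
M(match) = 5702/8 = 712.750
M(non-match) = 4659/6 = 776.500
Difference = 776.500 − 712.750 = 63.750 ms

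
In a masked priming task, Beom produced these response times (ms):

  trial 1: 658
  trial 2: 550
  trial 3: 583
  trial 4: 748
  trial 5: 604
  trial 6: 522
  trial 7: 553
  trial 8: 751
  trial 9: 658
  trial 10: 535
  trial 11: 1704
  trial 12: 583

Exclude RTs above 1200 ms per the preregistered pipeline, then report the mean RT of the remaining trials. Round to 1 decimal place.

613.2 ms

Excluded: 1704
Retained (n=11): Σ = 6745
Mean = 6745/11 = 613.1818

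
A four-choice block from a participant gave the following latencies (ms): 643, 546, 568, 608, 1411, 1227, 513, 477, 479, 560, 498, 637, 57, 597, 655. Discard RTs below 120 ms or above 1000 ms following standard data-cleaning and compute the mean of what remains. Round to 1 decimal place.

565.1 ms

Excluded: 57, 1227, 1411
Retained (n=12): Σ = 6781
Mean = 6781/12 = 565.0833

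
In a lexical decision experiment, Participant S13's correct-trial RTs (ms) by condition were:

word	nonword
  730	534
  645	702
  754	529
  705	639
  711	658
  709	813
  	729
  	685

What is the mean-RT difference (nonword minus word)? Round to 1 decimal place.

M(word) = 4254/6 = 709.000
M(nonword) = 5289/8 = 661.125
Difference = 661.125 − 709.000 = -47.875 ms

-47.9 ms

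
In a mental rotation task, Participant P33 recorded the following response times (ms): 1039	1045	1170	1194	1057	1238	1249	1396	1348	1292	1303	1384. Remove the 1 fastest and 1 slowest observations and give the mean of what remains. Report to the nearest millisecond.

1228 ms

Sorted: 1039, 1045, 1057, 1170, 1194, 1238, 1249, 1292, 1303, 1348, 1384, 1396
Drop lowest 1 (1039) and highest 1 (1396)
Remaining (n=10): Σ = 12280, mean = 12280/10 = 1228.000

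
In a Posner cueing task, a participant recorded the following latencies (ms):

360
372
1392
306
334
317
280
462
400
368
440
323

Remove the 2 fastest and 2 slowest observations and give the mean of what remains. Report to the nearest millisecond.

Sorted: 280, 306, 317, 323, 334, 360, 368, 372, 400, 440, 462, 1392
Drop lowest 2 (280, 306) and highest 2 (462, 1392)
Remaining (n=8): Σ = 2914, mean = 2914/8 = 364.250

364 ms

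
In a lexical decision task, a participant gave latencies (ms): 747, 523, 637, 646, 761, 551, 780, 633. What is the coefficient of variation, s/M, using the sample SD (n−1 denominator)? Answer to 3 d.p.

n = 8, Σ = 5278, M = 659.7500
Σ(x−M)² = 64273.500; s = √(64273.500/7) = 95.8224
CV = 95.8224 / 659.7500 = 0.14524

0.145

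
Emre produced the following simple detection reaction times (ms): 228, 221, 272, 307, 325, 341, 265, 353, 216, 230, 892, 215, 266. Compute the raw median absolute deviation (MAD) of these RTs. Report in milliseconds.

Sorted: 215, 216, 221, 228, 230, 265, 266, 272, 307, 325, 341, 353, 892 → median = 266
|x − 266|: 38, 45, 6, 41, 59, 75, 1, 87, 50, 36, 626, 51, 0
Sorted deviations: 0, 1, 6, 36, 38, 41, 45, 50, 51, 59, 75, 87, 626 → MAD = 45

45 ms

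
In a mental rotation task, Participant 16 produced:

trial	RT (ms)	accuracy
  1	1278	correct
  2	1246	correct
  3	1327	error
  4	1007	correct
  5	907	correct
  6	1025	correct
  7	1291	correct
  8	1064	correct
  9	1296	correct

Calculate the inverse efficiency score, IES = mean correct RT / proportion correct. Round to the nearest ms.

Correct trials (n=8): 1278, 1246, 1007, 907, 1025, 1291, 1064, 1296
Mean correct RT = 9114/8 = 1139.2500 ms
Proportion correct = 8/9
IES = 1139.2500 / (8/9) = 1281.656 ms

1282 ms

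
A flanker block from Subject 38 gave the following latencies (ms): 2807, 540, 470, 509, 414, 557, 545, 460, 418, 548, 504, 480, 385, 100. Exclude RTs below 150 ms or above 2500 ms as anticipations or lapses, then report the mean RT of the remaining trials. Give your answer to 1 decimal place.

Excluded: 100, 2807
Retained (n=12): Σ = 5830
Mean = 5830/12 = 485.8333

485.8 ms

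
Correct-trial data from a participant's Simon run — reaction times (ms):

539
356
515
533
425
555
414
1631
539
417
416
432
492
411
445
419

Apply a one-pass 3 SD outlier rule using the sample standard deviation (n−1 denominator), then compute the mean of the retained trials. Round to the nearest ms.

n = 16, ΣRT = 8539, M = 533.688
Σ(x−M)² = 1338281.44; s = √(1338281.44/15) = 298.695
Cutoffs: 533.688 ± 3·298.695 → [-362.4, 1429.8]
Outside: 1631 → excluded.
Retained (n=15): Σ = 6908, mean = 6908/15 = 460.533

461 ms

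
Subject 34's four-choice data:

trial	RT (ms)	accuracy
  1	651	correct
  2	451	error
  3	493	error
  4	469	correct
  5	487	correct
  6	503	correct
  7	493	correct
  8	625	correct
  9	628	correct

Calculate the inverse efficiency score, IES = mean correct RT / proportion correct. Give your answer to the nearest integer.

708 ms

Correct trials (n=7): 651, 469, 487, 503, 493, 625, 628
Mean correct RT = 3856/7 = 550.8571 ms
Proportion correct = 7/9
IES = 550.8571 / (7/9) = 708.245 ms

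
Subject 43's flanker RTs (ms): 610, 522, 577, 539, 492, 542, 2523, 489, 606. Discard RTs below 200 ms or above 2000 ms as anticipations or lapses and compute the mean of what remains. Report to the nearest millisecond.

547 ms

Excluded: 2523
Retained (n=8): Σ = 4377
Mean = 4377/8 = 547.1250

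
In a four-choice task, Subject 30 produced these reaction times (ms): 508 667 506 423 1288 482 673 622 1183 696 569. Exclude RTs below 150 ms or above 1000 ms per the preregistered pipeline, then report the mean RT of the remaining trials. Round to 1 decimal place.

Excluded: 1183, 1288
Retained (n=9): Σ = 5146
Mean = 5146/9 = 571.7778

571.8 ms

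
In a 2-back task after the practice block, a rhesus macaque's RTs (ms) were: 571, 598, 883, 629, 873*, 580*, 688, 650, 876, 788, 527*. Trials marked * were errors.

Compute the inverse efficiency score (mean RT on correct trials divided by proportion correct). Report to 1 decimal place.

976.8 ms

Correct trials (n=8): 571, 598, 883, 629, 688, 650, 876, 788
Mean correct RT = 5683/8 = 710.3750 ms
Proportion correct = 8/11
IES = 710.3750 / (8/11) = 976.766 ms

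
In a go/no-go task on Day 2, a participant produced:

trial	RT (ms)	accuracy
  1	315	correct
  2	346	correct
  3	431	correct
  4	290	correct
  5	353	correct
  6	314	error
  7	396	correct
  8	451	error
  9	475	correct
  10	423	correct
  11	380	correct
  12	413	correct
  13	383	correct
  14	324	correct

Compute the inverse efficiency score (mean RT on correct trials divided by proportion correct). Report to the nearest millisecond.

Correct trials (n=12): 315, 346, 431, 290, 353, 396, 475, 423, 380, 413, 383, 324
Mean correct RT = 4529/12 = 377.4167 ms
Proportion correct = 12/14
IES = 377.4167 / (12/14) = 440.319 ms

440 ms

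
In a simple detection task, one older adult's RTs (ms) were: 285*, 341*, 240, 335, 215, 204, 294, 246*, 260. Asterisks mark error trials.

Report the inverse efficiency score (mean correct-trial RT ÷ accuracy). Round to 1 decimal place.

Correct trials (n=6): 240, 335, 215, 204, 294, 260
Mean correct RT = 1548/6 = 258.0000 ms
Proportion correct = 6/9
IES = 258.0000 / (6/9) = 387.000 ms

387.0 ms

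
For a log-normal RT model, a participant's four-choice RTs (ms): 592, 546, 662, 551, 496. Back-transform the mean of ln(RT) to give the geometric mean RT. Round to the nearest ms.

ln(RT): 6.3835, 6.3026, 6.4953, 6.3117, 6.2066
Mean ln(RT) = 31.6997/5 = 6.33994
Geometric mean = exp(6.33994) = 566.76 ms

567 ms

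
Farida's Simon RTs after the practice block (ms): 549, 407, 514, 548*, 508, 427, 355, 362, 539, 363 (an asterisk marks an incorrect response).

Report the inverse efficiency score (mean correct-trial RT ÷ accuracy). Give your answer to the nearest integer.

497 ms

Correct trials (n=9): 549, 407, 514, 508, 427, 355, 362, 539, 363
Mean correct RT = 4024/9 = 447.1111 ms
Proportion correct = 9/10
IES = 447.1111 / (9/10) = 496.790 ms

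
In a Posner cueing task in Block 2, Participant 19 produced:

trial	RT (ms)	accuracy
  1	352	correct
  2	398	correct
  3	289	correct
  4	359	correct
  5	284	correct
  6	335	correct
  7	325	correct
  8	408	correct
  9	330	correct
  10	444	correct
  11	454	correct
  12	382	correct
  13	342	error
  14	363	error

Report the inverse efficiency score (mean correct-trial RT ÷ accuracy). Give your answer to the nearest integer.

Correct trials (n=12): 352, 398, 289, 359, 284, 335, 325, 408, 330, 444, 454, 382
Mean correct RT = 4360/12 = 363.3333 ms
Proportion correct = 12/14
IES = 363.3333 / (12/14) = 423.889 ms

424 ms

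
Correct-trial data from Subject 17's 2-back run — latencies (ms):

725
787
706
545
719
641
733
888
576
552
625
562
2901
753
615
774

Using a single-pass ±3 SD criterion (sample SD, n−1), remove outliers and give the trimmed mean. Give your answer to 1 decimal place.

680.1 ms

n = 16, ΣRT = 13102, M = 818.875
Σ(x−M)² = 4768289.75; s = √(4768289.75/15) = 563.814
Cutoffs: 818.875 ± 3·563.814 → [-872.6, 2510.3]
Outside: 2901 → excluded.
Retained (n=15): Σ = 10201, mean = 10201/15 = 680.067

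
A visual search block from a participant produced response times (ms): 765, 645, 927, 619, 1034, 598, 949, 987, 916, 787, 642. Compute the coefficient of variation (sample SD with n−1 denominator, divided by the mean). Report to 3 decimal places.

0.202

n = 11, Σ = 8869, M = 806.2727
Σ(x−M)² = 265026.182; s = √(265026.182/10) = 162.7962
CV = 162.7962 / 806.2727 = 0.20191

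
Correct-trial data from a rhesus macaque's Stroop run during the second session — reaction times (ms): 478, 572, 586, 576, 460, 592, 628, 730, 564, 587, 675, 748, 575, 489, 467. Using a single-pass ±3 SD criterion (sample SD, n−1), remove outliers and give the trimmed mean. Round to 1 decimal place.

n = 15, ΣRT = 8727, M = 581.800
Σ(x−M)² = 108448.40; s = √(108448.40/14) = 88.013
Cutoffs: 581.800 ± 3·88.013 → [317.8, 845.8]
No RTs fall outside the cutoffs; all 15 retained. Mean = 8727/15 = 581.800

581.8 ms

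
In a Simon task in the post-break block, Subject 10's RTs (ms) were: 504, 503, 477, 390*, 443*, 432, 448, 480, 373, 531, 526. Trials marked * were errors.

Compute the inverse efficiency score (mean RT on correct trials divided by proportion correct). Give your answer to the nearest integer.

Correct trials (n=9): 504, 503, 477, 432, 448, 480, 373, 531, 526
Mean correct RT = 4274/9 = 474.8889 ms
Proportion correct = 9/11
IES = 474.8889 / (9/11) = 580.420 ms

580 ms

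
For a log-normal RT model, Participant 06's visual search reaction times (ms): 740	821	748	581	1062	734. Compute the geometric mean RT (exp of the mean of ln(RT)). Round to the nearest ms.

ln(RT): 6.6067, 6.7105, 6.6174, 6.3648, 6.9679, 6.5985
Mean ln(RT) = 39.8657/6 = 6.64429
Geometric mean = exp(6.64429) = 768.38 ms

768 ms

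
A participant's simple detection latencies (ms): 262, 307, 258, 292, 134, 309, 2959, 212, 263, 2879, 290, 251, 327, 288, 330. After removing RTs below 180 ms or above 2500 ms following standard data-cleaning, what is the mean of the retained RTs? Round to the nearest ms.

Excluded: 134, 2879, 2959
Retained (n=12): Σ = 3389
Mean = 3389/12 = 282.4167

282 ms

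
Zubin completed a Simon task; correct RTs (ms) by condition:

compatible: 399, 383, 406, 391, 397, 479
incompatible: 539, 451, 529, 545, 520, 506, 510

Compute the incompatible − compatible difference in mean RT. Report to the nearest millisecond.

105 ms

M(compatible) = 2455/6 = 409.167
M(incompatible) = 3600/7 = 514.286
Difference = 514.286 − 409.167 = 105.119 ms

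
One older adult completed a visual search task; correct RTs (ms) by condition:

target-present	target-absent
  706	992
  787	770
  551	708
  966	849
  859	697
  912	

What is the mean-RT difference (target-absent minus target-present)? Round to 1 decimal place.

6.4 ms

M(target-present) = 4781/6 = 796.833
M(target-absent) = 4016/5 = 803.200
Difference = 803.200 − 796.833 = 6.367 ms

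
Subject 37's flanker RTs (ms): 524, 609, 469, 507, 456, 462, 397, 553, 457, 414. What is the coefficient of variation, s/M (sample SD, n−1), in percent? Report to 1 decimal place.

n = 10, Σ = 4848, M = 484.8000
Σ(x−M)² = 37199.600; s = √(37199.600/9) = 64.2907
CV = 64.2907 / 484.8000 = 0.13261 = 13.261%

13.3%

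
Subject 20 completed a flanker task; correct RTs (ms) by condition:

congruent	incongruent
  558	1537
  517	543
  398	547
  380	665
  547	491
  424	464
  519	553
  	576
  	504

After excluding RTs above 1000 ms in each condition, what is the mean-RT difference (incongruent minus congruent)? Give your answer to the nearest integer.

65 ms

incongruent: exclude 1537
M(congruent) = 3343/7 = 477.571
M(incongruent) = 4343/8 = 542.875
Difference = 542.875 − 477.571 = 65.304 ms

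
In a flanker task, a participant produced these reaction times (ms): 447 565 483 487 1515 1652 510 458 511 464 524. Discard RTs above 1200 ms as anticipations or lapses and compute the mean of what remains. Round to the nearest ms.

Excluded: 1515, 1652
Retained (n=9): Σ = 4449
Mean = 4449/9 = 494.3333

494 ms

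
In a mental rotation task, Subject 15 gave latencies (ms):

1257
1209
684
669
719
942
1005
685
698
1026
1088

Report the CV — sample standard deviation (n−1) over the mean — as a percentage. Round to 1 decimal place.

n = 11, Σ = 9982, M = 907.4545
Σ(x−M)² = 506134.727; s = √(506134.727/10) = 224.9744
CV = 224.9744 / 907.4545 = 0.24792 = 24.792%

24.8%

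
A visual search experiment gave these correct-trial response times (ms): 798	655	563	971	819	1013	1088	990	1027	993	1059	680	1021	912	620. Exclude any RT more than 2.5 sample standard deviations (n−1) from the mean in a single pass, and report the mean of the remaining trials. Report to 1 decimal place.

n = 15, ΣRT = 13209, M = 880.600
Σ(x−M)² = 437811.60; s = √(437811.60/14) = 176.840
Cutoffs: 880.600 ± 2.5·176.840 → [438.5, 1322.7]
No RTs fall outside the cutoffs; all 15 retained. Mean = 13209/15 = 880.600

880.6 ms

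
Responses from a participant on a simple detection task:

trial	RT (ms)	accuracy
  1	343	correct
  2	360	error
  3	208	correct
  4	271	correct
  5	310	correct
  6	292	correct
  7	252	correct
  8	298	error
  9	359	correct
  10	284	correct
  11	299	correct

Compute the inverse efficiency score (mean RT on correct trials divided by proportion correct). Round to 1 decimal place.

Correct trials (n=9): 343, 208, 271, 310, 292, 252, 359, 284, 299
Mean correct RT = 2618/9 = 290.8889 ms
Proportion correct = 9/11
IES = 290.8889 / (9/11) = 355.531 ms

355.5 ms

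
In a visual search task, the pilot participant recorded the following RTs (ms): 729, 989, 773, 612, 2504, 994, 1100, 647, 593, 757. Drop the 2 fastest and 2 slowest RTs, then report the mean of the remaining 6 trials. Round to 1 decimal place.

814.8 ms

Sorted: 593, 612, 647, 729, 757, 773, 989, 994, 1100, 2504
Drop lowest 2 (593, 612) and highest 2 (1100, 2504)
Remaining (n=6): Σ = 4889, mean = 4889/6 = 814.833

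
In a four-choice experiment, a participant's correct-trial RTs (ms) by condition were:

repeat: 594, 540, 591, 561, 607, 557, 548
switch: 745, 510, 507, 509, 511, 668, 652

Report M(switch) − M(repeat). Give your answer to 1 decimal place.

M(repeat) = 3998/7 = 571.143
M(switch) = 4102/7 = 586.000
Difference = 586.000 − 571.143 = 14.857 ms

14.9 ms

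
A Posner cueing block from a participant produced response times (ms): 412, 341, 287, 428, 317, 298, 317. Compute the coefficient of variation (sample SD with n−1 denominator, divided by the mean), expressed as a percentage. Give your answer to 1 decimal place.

16.2%

n = 7, Σ = 2400, M = 342.8571
Σ(x−M)² = 18502.857; s = √(18502.857/6) = 55.5321
CV = 55.5321 / 342.8571 = 0.16197 = 16.197%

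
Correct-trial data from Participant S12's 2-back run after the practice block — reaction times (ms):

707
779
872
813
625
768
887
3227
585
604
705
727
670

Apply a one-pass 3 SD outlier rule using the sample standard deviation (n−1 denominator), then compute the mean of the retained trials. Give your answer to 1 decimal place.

n = 13, ΣRT = 11969, M = 920.692
Σ(x−M)² = 5870518.77; s = √(5870518.77/12) = 699.435
Cutoffs: 920.692 ± 3·699.435 → [-1177.6, 3019.0]
Outside: 3227 → excluded.
Retained (n=12): Σ = 8742, mean = 8742/12 = 728.500

728.5 ms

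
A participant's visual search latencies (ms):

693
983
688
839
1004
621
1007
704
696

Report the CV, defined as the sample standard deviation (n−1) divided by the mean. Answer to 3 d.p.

0.194

n = 9, Σ = 7235, M = 803.8889
Σ(x−M)² = 195404.889; s = √(195404.889/8) = 156.2870
CV = 156.2870 / 803.8889 = 0.19441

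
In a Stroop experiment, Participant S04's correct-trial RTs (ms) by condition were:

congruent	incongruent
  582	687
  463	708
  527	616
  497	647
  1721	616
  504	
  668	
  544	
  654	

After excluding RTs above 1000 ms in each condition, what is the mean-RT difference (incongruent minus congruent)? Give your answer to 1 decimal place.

congruent: exclude 1721
M(congruent) = 4439/8 = 554.875
M(incongruent) = 3274/5 = 654.800
Difference = 654.800 − 554.875 = 99.925 ms

99.9 ms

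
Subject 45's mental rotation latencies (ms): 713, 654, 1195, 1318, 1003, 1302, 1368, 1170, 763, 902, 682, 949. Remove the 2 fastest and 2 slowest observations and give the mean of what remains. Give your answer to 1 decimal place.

999.6 ms

Sorted: 654, 682, 713, 763, 902, 949, 1003, 1170, 1195, 1302, 1318, 1368
Drop lowest 2 (654, 682) and highest 2 (1318, 1368)
Remaining (n=8): Σ = 7997, mean = 7997/8 = 999.625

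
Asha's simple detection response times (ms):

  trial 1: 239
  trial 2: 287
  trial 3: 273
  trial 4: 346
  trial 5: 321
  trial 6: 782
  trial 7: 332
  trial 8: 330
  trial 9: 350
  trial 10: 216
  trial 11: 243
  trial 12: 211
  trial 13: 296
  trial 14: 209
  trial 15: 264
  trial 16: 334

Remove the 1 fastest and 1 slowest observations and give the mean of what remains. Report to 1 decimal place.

288.7 ms

Sorted: 209, 211, 216, 239, 243, 264, 273, 287, 296, 321, 330, 332, 334, 346, 350, 782
Drop lowest 1 (209) and highest 1 (782)
Remaining (n=14): Σ = 4042, mean = 4042/14 = 288.714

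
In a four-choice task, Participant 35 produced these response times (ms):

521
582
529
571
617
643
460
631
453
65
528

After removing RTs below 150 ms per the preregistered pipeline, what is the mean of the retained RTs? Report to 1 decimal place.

Excluded: 65
Retained (n=10): Σ = 5535
Mean = 5535/10 = 553.5000

553.5 ms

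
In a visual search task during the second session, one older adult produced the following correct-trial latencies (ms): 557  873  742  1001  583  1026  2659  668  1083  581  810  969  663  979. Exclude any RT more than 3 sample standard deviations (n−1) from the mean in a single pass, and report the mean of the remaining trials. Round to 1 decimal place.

n = 14, ΣRT = 13194, M = 942.429
Σ(x−M)² = 3603131.43; s = √(3603131.43/13) = 526.464
Cutoffs: 942.429 ± 3·526.464 → [-637.0, 2521.8]
Outside: 2659 → excluded.
Retained (n=13): Σ = 10535, mean = 10535/13 = 810.385

810.4 ms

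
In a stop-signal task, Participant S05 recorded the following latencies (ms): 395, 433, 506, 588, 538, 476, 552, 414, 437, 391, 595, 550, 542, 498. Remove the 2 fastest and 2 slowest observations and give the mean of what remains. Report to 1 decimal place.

Sorted: 391, 395, 414, 433, 437, 476, 498, 506, 538, 542, 550, 552, 588, 595
Drop lowest 2 (391, 395) and highest 2 (588, 595)
Remaining (n=10): Σ = 4946, mean = 4946/10 = 494.600

494.6 ms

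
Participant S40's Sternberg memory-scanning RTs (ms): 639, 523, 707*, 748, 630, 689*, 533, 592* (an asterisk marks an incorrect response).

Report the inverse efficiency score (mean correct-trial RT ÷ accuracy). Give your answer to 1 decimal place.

983.4 ms

Correct trials (n=5): 639, 523, 748, 630, 533
Mean correct RT = 3073/5 = 614.6000 ms
Proportion correct = 5/8
IES = 614.6000 / (5/8) = 983.360 ms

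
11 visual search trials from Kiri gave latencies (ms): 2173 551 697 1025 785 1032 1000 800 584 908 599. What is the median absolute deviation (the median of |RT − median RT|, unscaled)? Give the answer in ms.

Sorted: 551, 584, 599, 697, 785, 800, 908, 1000, 1025, 1032, 2173 → median = 800
|x − 800|: 1373, 249, 103, 225, 15, 232, 200, 0, 216, 108, 201
Sorted deviations: 0, 15, 103, 108, 200, 201, 216, 225, 232, 249, 1373 → MAD = 201

201 ms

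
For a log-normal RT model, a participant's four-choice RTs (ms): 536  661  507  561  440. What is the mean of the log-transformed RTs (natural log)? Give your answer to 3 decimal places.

6.285

ln(RT): 6.2841, 6.4938, 6.2285, 6.3297, 6.0868
Σ ln(RT) = 31.4229
Mean = 31.4229/5 = 6.28458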